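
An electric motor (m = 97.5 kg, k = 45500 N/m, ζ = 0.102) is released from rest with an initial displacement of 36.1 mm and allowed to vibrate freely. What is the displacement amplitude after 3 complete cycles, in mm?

5.23 mm

Logarithmic decrement δ = 2πζ/√(1 − ζ²) = 2π × 0.1020/√(1 − 0.0104) = 0.6442.
After n cycles, x_n/x₀ = e^(−nδ), so x_3 = 36.1 × e^(−3 × 0.6442) = 36.1 × 0.1448 = 5.226 mm.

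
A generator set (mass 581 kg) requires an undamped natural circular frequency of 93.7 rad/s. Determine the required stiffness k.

5100000 N/m

k = m·ω_n² = 581 × 93.70² = 581 × 8780 = 5101000 N/m.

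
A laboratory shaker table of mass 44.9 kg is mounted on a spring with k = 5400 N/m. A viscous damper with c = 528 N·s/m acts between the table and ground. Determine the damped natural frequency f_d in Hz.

1.47 Hz

ω_n = √(k/m) = √(5400/44.9) = 10.97 rad/s.
Critical damping c_c = 2√(k·m) = 2√(5400 × 44.9) = 984.8 N·s/m, so ζ = c/c_c = 528/984.8 = 0.5361.
ω_d = ω_n√(1 − ζ²) = 10.97 × √(1 − 0.287) = 9.257 rad/s.
f_d = ω_d/(2π) = 1.473 Hz.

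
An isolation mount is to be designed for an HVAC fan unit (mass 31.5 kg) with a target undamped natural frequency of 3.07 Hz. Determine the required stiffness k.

ω_n = 2πf_n = 2π × 3.07 = 19.29 rad/s.
k = m·ω_n² = 31.5 × 19.29² = 31.5 × 372.1 = 11720 N/m.

11700 N/m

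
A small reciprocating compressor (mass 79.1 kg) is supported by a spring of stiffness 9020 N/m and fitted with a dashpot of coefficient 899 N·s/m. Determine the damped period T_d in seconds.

ω_n = √(k/m) = √(9020/79.1) = 10.68 rad/s.
Critical damping c_c = 2√(k·m) = 2√(9020 × 79.1) = 1689 N·s/m, so ζ = c/c_c = 899/1689 = 0.5322.
ω_d = ω_n√(1 − ζ²) = 10.68 × √(1 − 0.283) = 9.041 rad/s.
T_d = 2π/ω_d = 0.6950 s.

0.695 s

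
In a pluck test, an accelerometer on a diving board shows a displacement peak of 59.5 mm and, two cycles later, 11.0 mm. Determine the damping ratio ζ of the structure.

Logarithmic decrement δ = (1/n)·ln(x₀/x_n) = (1/2)·ln(59.5/11.0) = (1/2)·ln(5.409) = 0.8440.
ζ = δ/√(4π² + δ²) = 0.8440/√(39.48 + 0.712) = 0.8440/6.340 = 0.1331.

0.133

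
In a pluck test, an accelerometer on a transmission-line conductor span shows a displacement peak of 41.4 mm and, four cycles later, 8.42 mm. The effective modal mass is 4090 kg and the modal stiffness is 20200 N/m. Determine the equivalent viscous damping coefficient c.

1150 N·s/m

Logarithmic decrement δ = (1/n)·ln(x₀/x_n) = (1/4)·ln(41.4/8.42) = (1/4)·ln(4.917) = 0.3982.
ζ = δ/√(4π² + δ²) = 0.3982/√(39.48 + 0.159) = 0.3982/6.296 = 0.06324.
c = ζ · 2√(km) = 0.06324 × 2√(20200 × 4090) = 0.06324 × 18180 = 1150 N·s/m.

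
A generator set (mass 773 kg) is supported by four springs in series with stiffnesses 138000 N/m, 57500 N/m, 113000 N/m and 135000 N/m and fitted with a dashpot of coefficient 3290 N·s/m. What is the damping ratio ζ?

Series springs: 1/k_eq = 1/138000 + 1/57500 + 1/113000 + 1/135000 = 4.089×10^-5, so k_eq = 24450 N/m.
ω_n = √(k_eq/m) = √(24450/773) = 5.624 rad/s.
Critical damping c_c = 2√(k_eq·m) = 2√(24450 × 773) = 8695 N·s/m, so ζ = c/c_c = 3290/8695 = 0.3784.

0.378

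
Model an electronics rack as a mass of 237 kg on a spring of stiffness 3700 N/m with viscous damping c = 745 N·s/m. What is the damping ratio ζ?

0.398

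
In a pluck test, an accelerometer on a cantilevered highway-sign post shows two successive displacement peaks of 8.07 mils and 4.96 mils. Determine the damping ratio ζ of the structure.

Logarithmic decrement δ = (1/n)·ln(x₀/x_n) = (1/1)·ln(8.07/4.96) = (1/1)·ln(1.627) = 0.4867.
ζ = δ/√(4π² + δ²) = 0.4867/√(39.48 + 0.237) = 0.4867/6.302 = 0.07724.

0.0772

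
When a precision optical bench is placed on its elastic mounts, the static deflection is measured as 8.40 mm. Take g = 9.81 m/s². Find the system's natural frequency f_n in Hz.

ω_n = √(g/δ_st) = √(9.81/0.00840) = √1168 = 34.17 rad/s.
f_n = ω_n/(2π) = 34.17/6.283 = 5.439 Hz.

5.44 Hz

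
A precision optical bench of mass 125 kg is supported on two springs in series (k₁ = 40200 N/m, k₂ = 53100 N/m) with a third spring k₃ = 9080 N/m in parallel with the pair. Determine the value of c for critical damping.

Series pair: k_s = k₁k₂/(k₁+k₂) = (40200)(53100)/(40200 + 53100) = 22880 N/m. In parallel with k₃: k_eq = 22880 + 9080 = 31960 N/m.
c_c = 2√(k_eq·m) = 2√(31960 × 125) = 2 × 1999 = 3997 N·s/m.

4000 N·s/m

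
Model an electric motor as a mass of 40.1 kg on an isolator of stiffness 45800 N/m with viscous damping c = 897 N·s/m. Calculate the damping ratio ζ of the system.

0.331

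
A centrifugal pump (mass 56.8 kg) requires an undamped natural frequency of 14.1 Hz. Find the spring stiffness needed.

446000 N/m

ω_n = 2πf_n = 2π × 14.1 = 88.59 rad/s.
k = m·ω_n² = 56.8 × 88.59² = 56.8 × 7849 = 445800 N/m.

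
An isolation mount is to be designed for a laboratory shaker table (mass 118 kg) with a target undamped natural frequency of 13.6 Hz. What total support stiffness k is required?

ω_n = 2πf_n = 2π × 13.6 = 85.45 rad/s.
k = m·ω_n² = 118 × 85.45² = 118 × 7302 = 861600 N/m.

862000 N/m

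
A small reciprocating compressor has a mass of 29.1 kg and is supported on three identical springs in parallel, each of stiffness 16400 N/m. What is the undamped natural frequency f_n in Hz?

6.54 Hz

Parallel springs add: k_eq = 3 × 16400 = 49200 N/m.
ω_n = √(k_eq/m) = √(49200/29.1) = √1691 = 41.12 rad/s.
f_n = ω_n/(2π) = 41.12/6.283 = 6.544 Hz.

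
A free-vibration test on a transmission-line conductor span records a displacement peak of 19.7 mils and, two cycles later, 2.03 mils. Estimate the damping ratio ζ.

Logarithmic decrement δ = (1/n)·ln(x₀/x_n) = (1/2)·ln(19.7/2.03) = (1/2)·ln(9.704) = 1.136.
ζ = δ/√(4π² + δ²) = 1.136/√(39.48 + 1.29) = 1.136/6.385 = 0.1780.

0.178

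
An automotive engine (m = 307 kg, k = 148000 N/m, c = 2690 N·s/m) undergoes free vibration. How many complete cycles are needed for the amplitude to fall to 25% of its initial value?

ζ = c/(2√(km)) = 2690/(2√(148000 × 307)) = 2690/13480 = 0.1995.
Logarithmic decrement δ = 2πζ/√(1 − ζ²) = 2π × 0.1995/√(1 − 0.0398) = 1.279.
x_n/x₀ = e^(−nδ) ≤ 0.25; take ln: n ≥ ln(1/0.25)/δ = 1.386/1.279 = 1.084.
So 2 complete cycles are required.

2 cycles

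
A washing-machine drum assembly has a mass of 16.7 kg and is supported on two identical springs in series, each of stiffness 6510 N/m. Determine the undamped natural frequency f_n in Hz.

Series springs: 1/k_eq = 2/6510, so k_eq = 6510/2 = 3255 N/m.
ω_n = √(k_eq/m) = √(3255/16.7) = √194.9 = 13.96 rad/s.
f_n = ω_n/(2π) = 13.96/6.283 = 2.222 Hz.

2.22 Hz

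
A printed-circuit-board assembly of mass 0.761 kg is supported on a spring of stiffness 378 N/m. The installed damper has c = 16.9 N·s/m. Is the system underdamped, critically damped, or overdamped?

c_c = 2√(k·m) = 33.92 N·s/m; ζ = c/c_c = 16.9/33.92 = 0.498.
Since ζ < 1 the system is underdamped.

underdamped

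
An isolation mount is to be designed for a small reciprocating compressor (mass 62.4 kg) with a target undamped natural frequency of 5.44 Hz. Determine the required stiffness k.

72900 N/m

ω_n = 2πf_n = 2π × 5.44 = 34.18 rad/s.
k = m·ω_n² = 62.4 × 34.18² = 62.4 × 1168 = 72900 N/m.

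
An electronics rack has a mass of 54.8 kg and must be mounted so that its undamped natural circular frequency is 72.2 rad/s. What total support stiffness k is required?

k = m·ω_n² = 54.8 × 72.20² = 54.8 × 5213 = 285700 N/m.

286000 N/m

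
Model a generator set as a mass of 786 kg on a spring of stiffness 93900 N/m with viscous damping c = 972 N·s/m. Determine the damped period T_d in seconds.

ω_n = √(k/m) = √(93900/786) = 10.93 rad/s.
Critical damping c_c = 2√(k·m) = 2√(93900 × 786) = 17180 N·s/m, so ζ = c/c_c = 972/17180 = 0.05657.
ω_d = ω_n√(1 − ζ²) = 10.93 × √(1 − 0.00320) = 10.91 rad/s.
T_d = 2π/ω_d = 0.5758 s.

0.576 s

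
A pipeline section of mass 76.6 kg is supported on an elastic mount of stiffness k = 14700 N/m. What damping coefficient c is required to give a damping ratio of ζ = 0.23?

c_c = 2√(k·m) = 2√(14700 × 76.6) = 2122 N·s/m.
c = ζ·c_c = 0.23 × 2122 = 488.1 N·s/m.

488 N·s/m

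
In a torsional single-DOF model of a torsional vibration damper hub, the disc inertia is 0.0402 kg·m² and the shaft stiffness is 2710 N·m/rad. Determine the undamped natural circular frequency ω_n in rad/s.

ω_n = √(k_t/J) = √(2710/0.0402) = √67410 = 259.6 rad/s.

260 rad/s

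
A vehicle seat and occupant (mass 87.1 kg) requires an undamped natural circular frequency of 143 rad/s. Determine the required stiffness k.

k = m·ω_n² = 87.1 × 143.0² = 87.1 × 20450 = 1781000 N/m.

1780000 N/m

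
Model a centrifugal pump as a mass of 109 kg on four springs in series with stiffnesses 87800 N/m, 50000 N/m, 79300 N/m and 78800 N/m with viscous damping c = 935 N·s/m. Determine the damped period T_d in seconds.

Series springs: 1/k_eq = 1/87800 + 1/50000 + 1/79300 + 1/78800 = 5.669×10^-5, so k_eq = 17640 N/m.
ω_n = √(k_eq/m) = √(17640/109) = 12.72 rad/s.
Critical damping c_c = 2√(k_eq·m) = 2√(17640 × 109) = 2773 N·s/m, so ζ = c/c_c = 935/2773 = 0.3371.
ω_d = ω_n√(1 − ζ²) = 12.72 × √(1 − 0.114) = 11.98 rad/s.
T_d = 2π/ω_d = 0.5246 s.

0.525 s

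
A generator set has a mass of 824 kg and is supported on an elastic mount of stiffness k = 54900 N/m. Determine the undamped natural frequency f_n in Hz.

ω_n = √(k/m) = √(54900/824) = √66.63 = 8.162 rad/s.
f_n = ω_n/(2π) = 8.162/6.283 = 1.299 Hz.

1.30 Hz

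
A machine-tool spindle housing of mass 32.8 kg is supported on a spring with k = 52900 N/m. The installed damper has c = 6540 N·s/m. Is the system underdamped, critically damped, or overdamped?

overdamped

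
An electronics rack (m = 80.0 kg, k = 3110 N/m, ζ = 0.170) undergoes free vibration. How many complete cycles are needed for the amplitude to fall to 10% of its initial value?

3 cycles

Logarithmic decrement δ = 2πζ/√(1 − ζ²) = 2π × 0.1700/√(1 − 0.0289) = 1.084.
x_n/x₀ = e^(−nδ) ≤ 0.1; take ln: n ≥ ln(1/0.1)/δ = 2.303/1.084 = 2.124.
So 3 complete cycles are required.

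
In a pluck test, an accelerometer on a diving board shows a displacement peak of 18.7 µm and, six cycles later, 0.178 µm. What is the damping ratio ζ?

Logarithmic decrement δ = (1/n)·ln(x₀/x_n) = (1/6)·ln(18.7/0.178) = (1/6)·ln(105.1) = 0.7757.
ζ = δ/√(4π² + δ²) = 0.7757/√(39.48 + 0.602) = 0.7757/6.331 = 0.1225.

0.123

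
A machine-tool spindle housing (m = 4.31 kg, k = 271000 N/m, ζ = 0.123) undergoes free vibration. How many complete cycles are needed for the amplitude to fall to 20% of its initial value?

3 cycles

Logarithmic decrement δ = 2πζ/√(1 − ζ²) = 2π × 0.1230/√(1 − 0.0151) = 0.7787.
x_n/x₀ = e^(−nδ) ≤ 0.2; take ln: n ≥ ln(1/0.2)/δ = 1.609/0.7787 = 2.067.
So 3 complete cycles are required.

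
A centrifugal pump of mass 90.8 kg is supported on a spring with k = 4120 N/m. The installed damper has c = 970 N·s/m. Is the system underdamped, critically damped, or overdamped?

c_c = 2√(k·m) = 1223 N·s/m; ζ = c/c_c = 970/1223 = 0.793.
Since ζ < 1 the system is underdamped.

underdamped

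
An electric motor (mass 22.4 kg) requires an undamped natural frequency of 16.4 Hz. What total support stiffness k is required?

238000 N/m

ω_n = 2πf_n = 2π × 16.4 = 103.0 rad/s.
k = m·ω_n² = 22.4 × 103.0² = 22.4 × 10620 = 237800 N/m.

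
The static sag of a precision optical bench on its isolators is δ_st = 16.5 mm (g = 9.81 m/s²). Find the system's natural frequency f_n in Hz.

ω_n = √(g/δ_st) = √(9.81/0.0165) = √594.5 = 24.38 rad/s.
f_n = ω_n/(2π) = 24.38/6.283 = 3.881 Hz.

3.88 Hz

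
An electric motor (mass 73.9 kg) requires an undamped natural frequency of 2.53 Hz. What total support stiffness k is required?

18700 N/m

ω_n = 2πf_n = 2π × 2.53 = 15.90 rad/s.
k = m·ω_n² = 73.9 × 15.90² = 73.9 × 252.7 = 18670 N/m.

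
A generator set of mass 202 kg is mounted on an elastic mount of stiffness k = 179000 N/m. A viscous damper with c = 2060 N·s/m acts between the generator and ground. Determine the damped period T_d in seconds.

0.214 s

ω_n = √(k/m) = √(179000/202) = 29.77 rad/s.
Critical damping c_c = 2√(k·m) = 2√(179000 × 202) = 12030 N·s/m, so ζ = c/c_c = 2060/12030 = 0.1713.
ω_d = ω_n√(1 − ζ²) = 29.77 × √(1 − 0.0293) = 29.33 rad/s.
T_d = 2π/ω_d = 0.2142 s.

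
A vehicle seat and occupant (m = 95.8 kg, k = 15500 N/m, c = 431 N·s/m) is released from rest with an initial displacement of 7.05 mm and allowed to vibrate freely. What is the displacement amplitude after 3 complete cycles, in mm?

ζ = c/(2√(km)) = 431/(2√(15500 × 95.8)) = 431/2437 = 0.1768.
Logarithmic decrement δ = 2πζ/√(1 − ζ²) = 2π × 0.1768/√(1 − 0.0313) = 1.129.
After n cycles, x_n/x₀ = e^(−nδ), so x_3 = 7.05 × e^(−3 × 1.129) = 7.05 × 0.03381 = 0.2384 mm.

0.238 mm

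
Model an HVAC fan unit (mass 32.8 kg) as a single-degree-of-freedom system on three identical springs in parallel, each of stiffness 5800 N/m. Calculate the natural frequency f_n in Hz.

3.67 Hz

Parallel springs add: k_eq = 3 × 5800 = 17400 N/m.
ω_n = √(k_eq/m) = √(17400/32.8) = √530.5 = 23.03 rad/s.
f_n = ω_n/(2π) = 23.03/6.283 = 3.666 Hz.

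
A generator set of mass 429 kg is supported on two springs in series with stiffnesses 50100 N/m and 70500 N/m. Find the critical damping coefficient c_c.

7090 N·s/m

Series springs: 1/k_eq = 1/50100 + 1/70500 = 3.414×10^-5, so k_eq = 29290 N/m.
c_c = 2√(k_eq·m) = 2√(29290 × 429) = 2 × 3545 = 7089 N·s/m.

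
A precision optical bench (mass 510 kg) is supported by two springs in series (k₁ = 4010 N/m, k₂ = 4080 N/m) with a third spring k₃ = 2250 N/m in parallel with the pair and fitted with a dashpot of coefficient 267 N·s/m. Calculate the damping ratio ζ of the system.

Series pair: k_s = k₁k₂/(k₁+k₂) = (4010)(4080)/(4010 + 4080) = 2022 N/m. In parallel with k₃: k_eq = 2022 + 2250 = 4272 N/m.
ω_n = √(k_eq/m) = √(4272/510) = 2.894 rad/s.
Critical damping c_c = 2√(k_eq·m) = 2√(4272 × 510) = 2952 N·s/m, so ζ = c/c_c = 267/2952 = 0.09044.

0.0904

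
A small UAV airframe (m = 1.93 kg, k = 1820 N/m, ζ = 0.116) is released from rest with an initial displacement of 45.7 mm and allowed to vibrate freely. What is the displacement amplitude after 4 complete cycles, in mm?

2.43 mm

Logarithmic decrement δ = 2πζ/√(1 − ζ²) = 2π × 0.1160/√(1 − 0.0135) = 0.7338.
After n cycles, x_n/x₀ = e^(−nδ), so x_4 = 45.7 × e^(−4 × 0.7338) = 45.7 × 0.05312 = 2.428 mm.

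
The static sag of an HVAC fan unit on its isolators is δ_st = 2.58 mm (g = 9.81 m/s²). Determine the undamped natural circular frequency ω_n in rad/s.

ω_n = √(g/δ_st) = √(9.81/0.00258) = √3802 = 61.66 rad/s.

61.7 rad/s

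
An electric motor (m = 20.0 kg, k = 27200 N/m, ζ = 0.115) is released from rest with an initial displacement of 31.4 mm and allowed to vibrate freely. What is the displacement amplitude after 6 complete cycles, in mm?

Logarithmic decrement δ = 2πζ/√(1 − ζ²) = 2π × 0.1150/√(1 − 0.0132) = 0.7274.
After n cycles, x_n/x₀ = e^(−nδ), so x_6 = 31.4 × e^(−6 × 0.7274) = 31.4 × 0.01272 = 0.3995 mm.

0.399 mm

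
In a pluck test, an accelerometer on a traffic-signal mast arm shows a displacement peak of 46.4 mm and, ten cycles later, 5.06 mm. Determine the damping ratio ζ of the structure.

Logarithmic decrement δ = (1/n)·ln(x₀/x_n) = (1/10)·ln(46.4/5.06) = (1/10)·ln(9.170) = 0.2216.
ζ = δ/√(4π² + δ²) = 0.2216/√(39.48 + 0.0491) = 0.2216/6.287 = 0.03525.

0.0352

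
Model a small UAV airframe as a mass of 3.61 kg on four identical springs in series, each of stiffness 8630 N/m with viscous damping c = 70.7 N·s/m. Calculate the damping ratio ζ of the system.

0.401

Series springs: 1/k_eq = 4/8630, so k_eq = 8630/4 = 2158 N/m.
ω_n = √(k_eq/m) = √(2158/3.61) = 24.45 rad/s.
Critical damping c_c = 2√(k_eq·m) = 2√(2158 × 3.61) = 176.5 N·s/m, so ζ = c/c_c = 70.7/176.5 = 0.4006.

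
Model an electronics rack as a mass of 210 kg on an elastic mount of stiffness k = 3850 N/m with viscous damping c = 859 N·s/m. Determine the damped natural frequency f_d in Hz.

ω_n = √(k/m) = √(3850/210) = 4.282 rad/s.
Critical damping c_c = 2√(k·m) = 2√(3850 × 210) = 1798 N·s/m, so ζ = c/c_c = 859/1798 = 0.4777.
ω_d = ω_n√(1 − ζ²) = 4.282 × √(1 − 0.228) = 3.762 rad/s.
f_d = ω_d/(2π) = 0.5987 Hz.

0.599 Hz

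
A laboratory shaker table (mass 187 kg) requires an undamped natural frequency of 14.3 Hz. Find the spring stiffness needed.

ω_n = 2πf_n = 2π × 14.3 = 89.85 rad/s.
k = m·ω_n² = 187 × 89.85² = 187 × 8073 = 1510000 N/m.

1510000 N/m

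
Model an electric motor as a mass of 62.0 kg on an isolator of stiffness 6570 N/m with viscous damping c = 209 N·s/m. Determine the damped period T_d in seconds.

ω_n = √(k/m) = √(6570/62.0) = 10.29 rad/s.
Critical damping c_c = 2√(k·m) = 2√(6570 × 62.0) = 1276 N·s/m, so ζ = c/c_c = 209/1276 = 0.1637.
ω_d = ω_n√(1 − ζ²) = 10.29 × √(1 − 0.0268) = 10.16 rad/s.
T_d = 2π/ω_d = 0.6187 s.

0.619 s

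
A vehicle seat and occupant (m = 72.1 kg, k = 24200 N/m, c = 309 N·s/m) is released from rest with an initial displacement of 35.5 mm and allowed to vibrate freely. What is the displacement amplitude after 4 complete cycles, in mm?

ζ = c/(2√(km)) = 309/(2√(24200 × 72.1)) = 309/2642 = 0.1170.
Logarithmic decrement δ = 2πζ/√(1 − ζ²) = 2π × 0.1170/√(1 − 0.0137) = 0.7400.
After n cycles, x_n/x₀ = e^(−nδ), so x_4 = 35.5 × e^(−4 × 0.7400) = 35.5 × 0.05182 = 1.840 mm.

1.84 mm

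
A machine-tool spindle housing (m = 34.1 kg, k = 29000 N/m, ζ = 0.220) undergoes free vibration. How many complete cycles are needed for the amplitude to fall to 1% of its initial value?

4 cycles

Logarithmic decrement δ = 2πζ/√(1 − ζ²) = 2π × 0.2200/√(1 − 0.0484) = 1.417.
x_n/x₀ = e^(−nδ) ≤ 0.01; take ln: n ≥ ln(1/0.01)/δ = 4.605/1.417 = 3.250.
So 4 complete cycles are required.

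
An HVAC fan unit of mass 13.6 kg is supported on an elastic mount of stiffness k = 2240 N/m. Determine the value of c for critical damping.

c_c = 2√(k·m) = 2√(2240 × 13.6) = 2 × 174.5 = 349.1 N·s/m.

349 N·s/m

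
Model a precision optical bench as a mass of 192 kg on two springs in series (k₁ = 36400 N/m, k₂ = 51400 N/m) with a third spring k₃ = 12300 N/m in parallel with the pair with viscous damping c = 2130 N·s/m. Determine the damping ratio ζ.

0.419

Series pair: k_s = k₁k₂/(k₁+k₂) = (36400)(51400)/(36400 + 51400) = 21310 N/m. In parallel with k₃: k_eq = 21310 + 12300 = 33610 N/m.
ω_n = √(k_eq/m) = √(33610/192) = 13.23 rad/s.
Critical damping c_c = 2√(k_eq·m) = 2√(33610 × 192) = 5081 N·s/m, so ζ = c/c_c = 2130/5081 = 0.4192.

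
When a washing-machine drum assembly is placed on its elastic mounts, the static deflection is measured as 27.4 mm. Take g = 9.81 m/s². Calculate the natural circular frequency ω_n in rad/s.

18.9 rad/s

ω_n = √(g/δ_st) = √(9.81/0.0274) = √358.0 = 18.92 rad/s.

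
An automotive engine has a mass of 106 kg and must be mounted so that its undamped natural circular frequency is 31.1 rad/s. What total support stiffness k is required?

103000 N/m

k = m·ω_n² = 106 × 31.10² = 106 × 967.2 = 102500 N/m.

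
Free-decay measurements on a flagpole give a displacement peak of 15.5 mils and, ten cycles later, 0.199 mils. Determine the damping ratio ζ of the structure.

Logarithmic decrement δ = (1/n)·ln(x₀/x_n) = (1/10)·ln(15.5/0.199) = (1/10)·ln(77.89) = 0.4355.
ζ = δ/√(4π² + δ²) = 0.4355/√(39.48 + 0.190) = 0.4355/6.298 = 0.06915.

0.0692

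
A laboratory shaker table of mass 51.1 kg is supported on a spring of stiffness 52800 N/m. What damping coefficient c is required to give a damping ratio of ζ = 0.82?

c_c = 2√(k·m) = 2√(52800 × 51.1) = 3285 N·s/m.
c = ζ·c_c = 0.82 × 3285 = 2694 N·s/m.

2690 N·s/m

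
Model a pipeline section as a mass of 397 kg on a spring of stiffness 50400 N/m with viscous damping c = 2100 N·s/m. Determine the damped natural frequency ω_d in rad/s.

ω_n = √(k/m) = √(50400/397) = 11.27 rad/s.
Critical damping c_c = 2√(k·m) = 2√(50400 × 397) = 8946 N·s/m, so ζ = c/c_c = 2100/8946 = 0.2347.
ω_d = ω_n√(1 − ζ²) = 11.27 × √(1 − 0.0551) = 10.95 rad/s.

11.0 rad/s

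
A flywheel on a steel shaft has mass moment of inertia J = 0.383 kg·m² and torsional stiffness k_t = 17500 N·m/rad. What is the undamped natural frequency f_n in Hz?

34.0 Hz

ω_n = √(k_t/J) = √(17500/0.383) = √45690 = 213.8 rad/s.
f_n = ω_n/(2π) = 213.8/6.283 = 34.02 Hz.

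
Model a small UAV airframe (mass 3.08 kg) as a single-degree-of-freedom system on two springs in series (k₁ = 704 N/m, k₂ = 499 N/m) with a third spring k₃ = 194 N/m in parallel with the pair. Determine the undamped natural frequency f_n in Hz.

2.00 Hz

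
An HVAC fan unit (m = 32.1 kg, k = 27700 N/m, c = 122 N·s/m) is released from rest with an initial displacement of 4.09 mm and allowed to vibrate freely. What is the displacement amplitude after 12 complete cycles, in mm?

0.0308 mm

ζ = c/(2√(km)) = 122/(2√(27700 × 32.1)) = 122/1886 = 0.06469.
Logarithmic decrement δ = 2πζ/√(1 − ζ²) = 2π × 0.06469/√(1 − 0.00418) = 0.4073.
After n cycles, x_n/x₀ = e^(−nδ), so x_12 = 4.09 × e^(−12 × 0.4073) = 4.09 × 0.007538 = 0.03083 mm.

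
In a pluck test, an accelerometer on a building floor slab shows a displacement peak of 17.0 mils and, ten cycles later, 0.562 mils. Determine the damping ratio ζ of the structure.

0.0542

Logarithmic decrement δ = (1/n)·ln(x₀/x_n) = (1/10)·ln(17.0/0.562) = (1/10)·ln(30.25) = 0.3409.
ζ = δ/√(4π² + δ²) = 0.3409/√(39.48 + 0.116) = 0.3409/6.292 = 0.05418.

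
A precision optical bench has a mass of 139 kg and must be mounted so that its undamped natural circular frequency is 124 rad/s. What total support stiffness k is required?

k = m·ω_n² = 139 × 124.0² = 139 × 15380 = 2137000 N/m.

2140000 N/m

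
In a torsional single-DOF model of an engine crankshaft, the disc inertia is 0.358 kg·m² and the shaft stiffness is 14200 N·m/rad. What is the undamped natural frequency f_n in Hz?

31.7 Hz

ω_n = √(k_t/J) = √(14200/0.358) = √39660 = 199.2 rad/s.
f_n = ω_n/(2π) = 199.2/6.283 = 31.70 Hz.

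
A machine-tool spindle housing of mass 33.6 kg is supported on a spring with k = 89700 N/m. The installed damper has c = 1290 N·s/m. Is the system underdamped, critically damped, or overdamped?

underdamped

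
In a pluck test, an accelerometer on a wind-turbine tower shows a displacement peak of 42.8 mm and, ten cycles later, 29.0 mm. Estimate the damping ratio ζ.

Logarithmic decrement δ = (1/n)·ln(x₀/x_n) = (1/10)·ln(42.8/29.0) = (1/10)·ln(1.476) = 0.03892.
ζ = δ/√(4π² + δ²) = 0.03892/√(39.48 + 0.00152) = 0.03892/6.283 = 0.006195.

0.00619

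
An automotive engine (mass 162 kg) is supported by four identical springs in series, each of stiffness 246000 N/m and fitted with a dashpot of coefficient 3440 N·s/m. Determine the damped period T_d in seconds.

0.385 s

Series springs: 1/k_eq = 4/246000, so k_eq = 246000/4 = 61500 N/m.
ω_n = √(k_eq/m) = √(61500/162) = 19.48 rad/s.
Critical damping c_c = 2√(k_eq·m) = 2√(61500 × 162) = 6313 N·s/m, so ζ = c/c_c = 3440/6313 = 0.5449.
ω_d = ω_n√(1 − ζ²) = 19.48 × √(1 − 0.297) = 16.34 rad/s.
T_d = 2π/ω_d = 0.3846 s.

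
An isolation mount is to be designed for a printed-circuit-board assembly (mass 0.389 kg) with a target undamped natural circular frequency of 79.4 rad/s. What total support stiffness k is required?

2450 N/m

k = m·ω_n² = 0.389 × 79.40² = 0.389 × 6304 = 2452 N/m.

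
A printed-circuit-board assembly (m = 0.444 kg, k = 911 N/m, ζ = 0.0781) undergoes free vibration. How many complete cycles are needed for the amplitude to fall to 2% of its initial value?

Logarithmic decrement δ = 2πζ/√(1 − ζ²) = 2π × 0.07810/√(1 − 0.00610) = 0.4922.
x_n/x₀ = e^(−nδ) ≤ 0.02; take ln: n ≥ ln(1/0.02)/δ = 3.912/0.4922 = 7.948.
So 8 complete cycles are required.

8 cycles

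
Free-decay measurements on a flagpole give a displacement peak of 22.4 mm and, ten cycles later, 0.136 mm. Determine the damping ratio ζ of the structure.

0.0810

Logarithmic decrement δ = (1/n)·ln(x₀/x_n) = (1/10)·ln(22.4/0.136) = (1/10)·ln(164.7) = 0.5104.
ζ = δ/√(4π² + δ²) = 0.5104/√(39.48 + 0.261) = 0.5104/6.304 = 0.08097.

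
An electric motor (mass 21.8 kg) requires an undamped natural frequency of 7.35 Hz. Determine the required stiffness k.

ω_n = 2πf_n = 2π × 7.35 = 46.18 rad/s.
k = m·ω_n² = 21.8 × 46.18² = 21.8 × 2133 = 46490 N/m.

46500 N/m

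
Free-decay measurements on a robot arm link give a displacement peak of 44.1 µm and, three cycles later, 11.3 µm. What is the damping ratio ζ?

Logarithmic decrement δ = (1/n)·ln(x₀/x_n) = (1/3)·ln(44.1/11.3) = (1/3)·ln(3.903) = 0.4539.
ζ = δ/√(4π² + δ²) = 0.4539/√(39.48 + 0.206) = 0.4539/6.300 = 0.07205.

0.0721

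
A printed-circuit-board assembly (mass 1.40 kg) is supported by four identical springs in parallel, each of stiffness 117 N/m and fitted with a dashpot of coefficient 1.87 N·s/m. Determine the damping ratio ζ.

Parallel springs add: k_eq = 4 × 117 = 468.0 N/m.
ω_n = √(k_eq/m) = √(468.0/1.40) = 18.28 rad/s.
Critical damping c_c = 2√(k_eq·m) = 2√(468.0 × 1.40) = 51.19 N·s/m, so ζ = c/c_c = 1.87/51.19 = 0.03653.

0.0365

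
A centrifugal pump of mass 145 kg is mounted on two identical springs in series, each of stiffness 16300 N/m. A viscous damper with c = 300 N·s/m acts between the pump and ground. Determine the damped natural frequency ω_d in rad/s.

Series springs: 1/k_eq = 2/16300, so k_eq = 16300/2 = 8150 N/m.
ω_n = √(k_eq/m) = √(8150/145) = 7.497 rad/s.
Critical damping c_c = 2√(k_eq·m) = 2√(8150 × 145) = 2174 N·s/m, so ζ = c/c_c = 300/2174 = 0.1380.
ω_d = ω_n√(1 − ζ²) = 7.497 × √(1 − 0.0190) = 7.425 rad/s.

7.43 rad/s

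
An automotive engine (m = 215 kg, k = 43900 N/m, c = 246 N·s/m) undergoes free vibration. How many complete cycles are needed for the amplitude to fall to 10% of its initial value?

10 cycles

ζ = c/(2√(km)) = 246/(2√(43900 × 215)) = 246/6144 = 0.04004.
Logarithmic decrement δ = 2πζ/√(1 − ζ²) = 2π × 0.04004/√(1 − 0.00160) = 0.2518.
x_n/x₀ = e^(−nδ) ≤ 0.1; take ln: n ≥ ln(1/0.1)/δ = 2.303/0.2518 = 9.146.
So 10 complete cycles are required.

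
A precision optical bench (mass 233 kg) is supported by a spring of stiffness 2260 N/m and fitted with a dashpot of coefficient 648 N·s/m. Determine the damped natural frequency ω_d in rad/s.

ω_n = √(k/m) = √(2260/233) = 3.114 rad/s.
Critical damping c_c = 2√(k·m) = 2√(2260 × 233) = 1451 N·s/m, so ζ = c/c_c = 648/1451 = 0.4465.
ω_d = ω_n√(1 − ζ²) = 3.114 × √(1 − 0.199) = 2.787 rad/s.

2.79 rad/s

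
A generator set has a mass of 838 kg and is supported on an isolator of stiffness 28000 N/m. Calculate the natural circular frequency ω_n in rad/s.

ω_n = √(k/m) = √(28000/838) = √33.41 = 5.780 rad/s.

5.78 rad/s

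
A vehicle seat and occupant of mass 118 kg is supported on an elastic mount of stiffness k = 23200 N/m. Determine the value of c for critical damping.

c_c = 2√(k·m) = 2√(23200 × 118) = 2 × 1655 = 3309 N·s/m.

3310 N·s/m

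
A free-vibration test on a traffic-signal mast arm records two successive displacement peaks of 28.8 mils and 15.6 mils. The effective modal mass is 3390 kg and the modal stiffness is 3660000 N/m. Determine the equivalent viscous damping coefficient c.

21600 N·s/m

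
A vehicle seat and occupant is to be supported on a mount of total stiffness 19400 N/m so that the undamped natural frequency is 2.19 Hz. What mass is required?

102 kg

ω_n = 2πf_n = 2π × 2.19 = 13.76 rad/s.
m = k/ω_n² = 19400/13.76² = 19400/189.3 = 102.5 kg.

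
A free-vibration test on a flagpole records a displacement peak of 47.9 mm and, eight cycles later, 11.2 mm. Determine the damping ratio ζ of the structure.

0.0289

Logarithmic decrement δ = (1/n)·ln(x₀/x_n) = (1/8)·ln(47.9/11.2) = (1/8)·ln(4.277) = 0.1817.
ζ = δ/√(4π² + δ²) = 0.1817/√(39.48 + 0.0330) = 0.1817/6.286 = 0.02890.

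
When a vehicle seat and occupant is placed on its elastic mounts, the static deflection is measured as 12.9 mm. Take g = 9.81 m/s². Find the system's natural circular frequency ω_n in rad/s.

ω_n = √(g/δ_st) = √(9.81/0.0129) = √760.5 = 27.58 rad/s.

27.6 rad/s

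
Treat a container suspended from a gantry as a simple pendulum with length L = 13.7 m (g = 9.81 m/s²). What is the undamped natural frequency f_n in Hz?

For a simple pendulum ω_n = √(g/L) = √(9.81/13.7) = √0.7161 = 0.8462 rad/s.
f_n = ω_n/(2π) = 0.8462/6.283 = 0.1347 Hz.

0.135 Hz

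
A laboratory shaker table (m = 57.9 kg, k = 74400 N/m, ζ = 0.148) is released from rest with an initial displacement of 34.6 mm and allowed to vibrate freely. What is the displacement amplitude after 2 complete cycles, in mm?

Logarithmic decrement δ = 2πζ/√(1 − ζ²) = 2π × 0.1480/√(1 − 0.0219) = 0.9403.
After n cycles, x_n/x₀ = e^(−nδ), so x_2 = 34.6 × e^(−2 × 0.9403) = 34.6 × 0.1525 = 5.277 mm.

5.28 mm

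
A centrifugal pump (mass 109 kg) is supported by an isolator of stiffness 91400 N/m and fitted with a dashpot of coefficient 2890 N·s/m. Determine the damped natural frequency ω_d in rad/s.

ω_n = √(k/m) = √(91400/109) = 28.96 rad/s.
Critical damping c_c = 2√(k·m) = 2√(91400 × 109) = 6313 N·s/m, so ζ = c/c_c = 2890/6313 = 0.4578.
ω_d = ω_n√(1 − ζ²) = 28.96 × √(1 − 0.210) = 25.74 rad/s.

25.7 rad/s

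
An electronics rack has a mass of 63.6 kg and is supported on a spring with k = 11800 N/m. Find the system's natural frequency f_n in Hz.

2.17 Hz

ω_n = √(k/m) = √(11800/63.6) = √185.5 = 13.62 rad/s.
f_n = ω_n/(2π) = 13.62/6.283 = 2.168 Hz.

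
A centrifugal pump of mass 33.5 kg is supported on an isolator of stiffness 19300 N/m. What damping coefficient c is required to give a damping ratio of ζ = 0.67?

c_c = 2√(k·m) = 2√(19300 × 33.5) = 1608 N·s/m.
c = ζ·c_c = 0.67 × 1608 = 1077 N·s/m.

1080 N·s/m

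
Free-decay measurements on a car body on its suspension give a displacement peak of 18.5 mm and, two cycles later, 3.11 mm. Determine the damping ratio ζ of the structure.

0.140

Logarithmic decrement δ = (1/n)·ln(x₀/x_n) = (1/2)·ln(18.5/3.11) = (1/2)·ln(5.949) = 0.8916.
ζ = δ/√(4π² + δ²) = 0.8916/√(39.48 + 0.795) = 0.8916/6.346 = 0.1405.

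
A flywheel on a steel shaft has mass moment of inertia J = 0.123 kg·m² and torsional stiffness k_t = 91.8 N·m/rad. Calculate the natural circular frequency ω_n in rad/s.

27.3 rad/s

ω_n = √(k_t/J) = √(91.8/0.123) = √746.3 = 27.32 rad/s.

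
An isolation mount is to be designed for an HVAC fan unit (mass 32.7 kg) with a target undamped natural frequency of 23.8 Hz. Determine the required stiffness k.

ω_n = 2πf_n = 2π × 23.8 = 149.5 rad/s.
k = m·ω_n² = 32.7 × 149.5² = 32.7 × 22360 = 731200 N/m.

731000 N/m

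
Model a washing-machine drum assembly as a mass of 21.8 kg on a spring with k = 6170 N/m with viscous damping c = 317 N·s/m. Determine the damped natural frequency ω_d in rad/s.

ω_n = √(k/m) = √(6170/21.8) = 16.82 rad/s.
Critical damping c_c = 2√(k·m) = 2√(6170 × 21.8) = 733.5 N·s/m, so ζ = c/c_c = 317/733.5 = 0.4322.
ω_d = ω_n√(1 − ζ²) = 16.82 × √(1 − 0.187) = 15.17 rad/s.

15.2 rad/s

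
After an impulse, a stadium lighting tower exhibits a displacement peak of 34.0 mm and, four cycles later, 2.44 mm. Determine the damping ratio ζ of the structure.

Logarithmic decrement δ = (1/n)·ln(x₀/x_n) = (1/4)·ln(34.0/2.44) = (1/4)·ln(13.93) = 0.6586.
ζ = δ/√(4π² + δ²) = 0.6586/√(39.48 + 0.434) = 0.6586/6.318 = 0.1042.

0.104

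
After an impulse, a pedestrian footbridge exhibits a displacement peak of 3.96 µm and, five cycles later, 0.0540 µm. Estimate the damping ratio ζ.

Logarithmic decrement δ = (1/n)·ln(x₀/x_n) = (1/5)·ln(3.96/0.0540) = (1/5)·ln(73.33) = 0.8590.
ζ = δ/√(4π² + δ²) = 0.8590/√(39.48 + 0.738) = 0.8590/6.342 = 0.1355.

0.135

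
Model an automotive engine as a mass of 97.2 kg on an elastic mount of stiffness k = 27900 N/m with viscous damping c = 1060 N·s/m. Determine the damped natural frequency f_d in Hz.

ω_n = √(k/m) = √(27900/97.2) = 16.94 rad/s.
Critical damping c_c = 2√(k·m) = 2√(27900 × 97.2) = 3294 N·s/m, so ζ = c/c_c = 1060/3294 = 0.3218.
ω_d = ω_n√(1 − ζ²) = 16.94 × √(1 − 0.104) = 16.04 rad/s.
f_d = ω_d/(2π) = 2.553 Hz.

2.55 Hz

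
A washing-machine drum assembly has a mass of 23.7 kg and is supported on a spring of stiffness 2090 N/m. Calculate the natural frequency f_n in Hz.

1.49 Hz

ω_n = √(k/m) = √(2090/23.7) = √88.19 = 9.391 rad/s.
f_n = ω_n/(2π) = 9.391/6.283 = 1.495 Hz.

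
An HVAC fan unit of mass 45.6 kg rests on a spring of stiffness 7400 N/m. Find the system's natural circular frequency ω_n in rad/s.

ω_n = √(k/m) = √(7400/45.6) = √162.3 = 12.74 rad/s.

12.7 rad/s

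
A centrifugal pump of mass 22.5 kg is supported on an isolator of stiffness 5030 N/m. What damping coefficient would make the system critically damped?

673 N·s/m

c_c = 2√(k·m) = 2√(5030 × 22.5) = 2 × 336.4 = 672.8 N·s/m.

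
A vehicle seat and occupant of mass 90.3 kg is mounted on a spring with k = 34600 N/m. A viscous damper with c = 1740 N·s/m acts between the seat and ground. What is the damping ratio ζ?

0.492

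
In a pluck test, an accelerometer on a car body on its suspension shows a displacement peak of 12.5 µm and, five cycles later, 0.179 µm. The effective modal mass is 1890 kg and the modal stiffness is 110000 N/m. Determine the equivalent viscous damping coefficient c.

Logarithmic decrement δ = (1/n)·ln(x₀/x_n) = (1/5)·ln(12.5/0.179) = (1/5)·ln(69.83) = 0.8492.
ζ = δ/√(4π² + δ²) = 0.8492/√(39.48 + 0.721) = 0.8492/6.340 = 0.1339.
c = ζ · 2√(km) = 0.1339 × 2√(110000 × 1890) = 0.1339 × 28840 = 3862 N·s/m.

3860 N·s/m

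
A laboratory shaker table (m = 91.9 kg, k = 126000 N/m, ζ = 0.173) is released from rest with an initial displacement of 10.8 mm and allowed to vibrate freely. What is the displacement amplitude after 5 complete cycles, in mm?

Logarithmic decrement δ = 2πζ/√(1 − ζ²) = 2π × 0.1730/√(1 − 0.0299) = 1.104.
After n cycles, x_n/x₀ = e^(−nδ), so x_5 = 10.8 × e^(−5 × 1.104) = 10.8 × 0.004013 = 0.04334 mm.

0.0433 mm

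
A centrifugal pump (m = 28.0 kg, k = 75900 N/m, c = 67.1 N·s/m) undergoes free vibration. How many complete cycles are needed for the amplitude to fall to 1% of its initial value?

ζ = c/(2√(km)) = 67.1/(2√(75900 × 28.0)) = 67.1/2916 = 0.02301.
Logarithmic decrement δ = 2πζ/√(1 − ζ²) = 2π × 0.02301/√(1 − 0.000530) = 0.1446.
x_n/x₀ = e^(−nδ) ≤ 0.01; take ln: n ≥ ln(1/0.01)/δ = 4.605/0.1446 = 31.84.
So 32 complete cycles are required.

32 cycles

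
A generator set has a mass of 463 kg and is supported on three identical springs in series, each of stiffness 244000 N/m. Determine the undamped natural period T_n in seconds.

0.474 s

Series springs: 1/k_eq = 3/244000, so k_eq = 244000/3 = 81330 N/m.
ω_n = √(k_eq/m) = √(81330/463) = √175.7 = 13.25 rad/s.
T_n = 2π/ω_n = 6.283/13.25 = 0.4741 s.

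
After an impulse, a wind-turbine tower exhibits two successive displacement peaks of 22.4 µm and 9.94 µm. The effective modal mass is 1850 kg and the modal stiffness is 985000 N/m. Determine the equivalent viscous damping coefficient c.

10900 N·s/m

Logarithmic decrement δ = (1/n)·ln(x₀/x_n) = (1/1)·ln(22.4/9.94) = (1/1)·ln(2.254) = 0.8125.
ζ = δ/√(4π² + δ²) = 0.8125/√(39.48 + 0.660) = 0.8125/6.336 = 0.1282.
c = ζ · 2√(km) = 0.1282 × 2√(985000 × 1850) = 0.1282 × 85380 = 10950 N·s/m.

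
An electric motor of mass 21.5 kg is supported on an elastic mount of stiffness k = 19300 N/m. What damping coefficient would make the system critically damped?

1290 N·s/m

c_c = 2√(k·m) = 2√(19300 × 21.5) = 2 × 644.2 = 1288 N·s/m.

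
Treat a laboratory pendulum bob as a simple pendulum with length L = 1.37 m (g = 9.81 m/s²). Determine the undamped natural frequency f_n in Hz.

For a simple pendulum ω_n = √(g/L) = √(9.81/1.37) = √7.161 = 2.676 rad/s.
f_n = ω_n/(2π) = 2.676/6.283 = 0.4259 Hz.

0.426 Hz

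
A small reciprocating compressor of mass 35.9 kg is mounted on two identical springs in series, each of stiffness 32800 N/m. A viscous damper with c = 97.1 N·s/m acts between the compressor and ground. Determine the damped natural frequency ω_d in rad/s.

21.3 rad/s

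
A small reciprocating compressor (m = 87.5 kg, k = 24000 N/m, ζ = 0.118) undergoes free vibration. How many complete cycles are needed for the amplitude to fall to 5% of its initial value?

5 cycles

Logarithmic decrement δ = 2πζ/√(1 − ζ²) = 2π × 0.1180/√(1 − 0.0139) = 0.7466.
x_n/x₀ = e^(−nδ) ≤ 0.05; take ln: n ≥ ln(1/0.05)/δ = 2.996/0.7466 = 4.012.
So 5 complete cycles are required.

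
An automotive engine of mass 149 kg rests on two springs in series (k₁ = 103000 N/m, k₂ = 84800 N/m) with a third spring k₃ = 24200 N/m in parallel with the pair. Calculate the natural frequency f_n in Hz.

Series pair: k_s = k₁k₂/(k₁+k₂) = (103000)(84800)/(103000 + 84800) = 46510 N/m. In parallel with k₃: k_eq = 46510 + 24200 = 70710 N/m.
ω_n = √(k_eq/m) = √(70710/149) = √474.6 = 21.78 rad/s.
f_n = ω_n/(2π) = 21.78/6.283 = 3.467 Hz.

3.47 Hz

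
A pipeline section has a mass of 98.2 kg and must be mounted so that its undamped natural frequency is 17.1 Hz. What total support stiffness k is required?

1130000 N/m

ω_n = 2πf_n = 2π × 17.1 = 107.4 rad/s.
k = m·ω_n² = 98.2 × 107.4² = 98.2 × 11540 = 1134000 N/m.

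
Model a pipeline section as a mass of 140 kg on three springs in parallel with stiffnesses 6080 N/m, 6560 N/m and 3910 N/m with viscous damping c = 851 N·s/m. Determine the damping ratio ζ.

Parallel springs add: k_eq = 6080 + 6560 + 3910 = 16550 N/m.
ω_n = √(k_eq/m) = √(16550/140) = 10.87 rad/s.
Critical damping c_c = 2√(k_eq·m) = 2√(16550 × 140) = 3044 N·s/m, so ζ = c/c_c = 851/3044 = 0.2795.

0.280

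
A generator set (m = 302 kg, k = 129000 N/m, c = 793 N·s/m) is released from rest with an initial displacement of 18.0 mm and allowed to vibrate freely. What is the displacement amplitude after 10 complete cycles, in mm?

0.330 mm

ζ = c/(2√(km)) = 793/(2√(129000 × 302)) = 793/12480 = 0.06353.
Logarithmic decrement δ = 2πζ/√(1 − ζ²) = 2π × 0.06353/√(1 − 0.00404) = 0.3999.
After n cycles, x_n/x₀ = e^(−nδ), so x_10 = 18.0 × e^(−10 × 0.3999) = 18.0 × 0.01833 = 0.3299 mm.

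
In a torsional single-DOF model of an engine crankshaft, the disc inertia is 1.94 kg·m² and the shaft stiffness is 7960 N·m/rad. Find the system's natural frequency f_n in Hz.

ω_n = √(k_t/J) = √(7960/1.94) = √4103 = 64.06 rad/s.
f_n = ω_n/(2π) = 64.06/6.283 = 10.19 Hz.

10.2 Hz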